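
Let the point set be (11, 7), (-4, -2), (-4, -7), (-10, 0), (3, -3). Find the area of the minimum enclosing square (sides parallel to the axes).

The bounding box has width 21 and height 14.
An axis-aligned square enclosing the set must have side ≥ max(width, height).
So the minimum side is max(21, 14) = 21.
Area = 21² = 441.

441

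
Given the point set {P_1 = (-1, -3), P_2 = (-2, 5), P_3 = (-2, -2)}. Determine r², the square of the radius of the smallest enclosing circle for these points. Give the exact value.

16.25

Side lengths²: P_1P_2² = 65, P_1P_3² = 2, P_2P_3² = 49.
Since P_1P_2² = 65 ≥ 49 + 2 = 51, the angle opposite P_1P_2 is not acute, so the smallest enclosing circle has P_1P_2 as diameter.
Centre = midpoint of P_1P_2 = (-1.5, 1), r² = 65/4 = 16.25.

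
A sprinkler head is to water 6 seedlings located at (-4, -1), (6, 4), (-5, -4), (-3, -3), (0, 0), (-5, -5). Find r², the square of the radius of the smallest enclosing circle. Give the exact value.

50.5

By Welzl's lemma the MEC is supported by two points (diametrically opposite) or three points (on a circumcircle).
The farthest pair is (6, 4)–(-5, -5) with squared distance 202. The circle on this segment as diameter has centre (0.5, -0.5) and r² = 202/4 = 50.5.
Check (-4, -1): distance² to centre = 20.5 ≤ 50.5, so it lies inside.
All remaining points lie in this disk, and no smaller disk contains both endpoints, so this is the minimum enclosing circle.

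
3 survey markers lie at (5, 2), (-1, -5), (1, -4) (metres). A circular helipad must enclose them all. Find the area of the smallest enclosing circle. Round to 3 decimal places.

66.759

Call the three points A, B, C in the order given.
Side lengths²: AB² = 85, AC² = 52, BC² = 5.
Since AB² = 85 ≥ 52 + 5 = 57, the angle opposite AB is not acute, so the smallest enclosing circle has AB as diameter.
Centre = midpoint of AB = (2, -1.5), r² = 85/4 = 21.25.
Area = π·r² = π·21.25 ≈ 66.759.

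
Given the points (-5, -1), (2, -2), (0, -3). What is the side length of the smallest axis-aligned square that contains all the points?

7

The bounding box has width 7 and height 2.
An axis-aligned square enclosing the set must have side ≥ max(width, height).
So the minimum side is max(7, 2) = 7.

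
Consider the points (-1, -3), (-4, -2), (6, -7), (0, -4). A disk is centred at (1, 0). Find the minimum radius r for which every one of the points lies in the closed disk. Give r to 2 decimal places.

The required radius is the distance from (1, 0) to the farthest point.
Squared distances: 13, 29, 74, 17.
Maximum is 74, attained at (6, -7).
r = √74 ≈ 8.60.

8.60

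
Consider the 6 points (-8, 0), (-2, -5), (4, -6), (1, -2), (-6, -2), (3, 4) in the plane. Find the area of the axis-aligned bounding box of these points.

x ranges over [-8, 4], width 12.
y ranges over [-6, 4], height 10.
Area = 12 × 10 = 120.

120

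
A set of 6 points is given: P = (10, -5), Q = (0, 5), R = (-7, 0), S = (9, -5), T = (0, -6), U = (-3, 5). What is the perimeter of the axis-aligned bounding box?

Width = max x − min x = 10 − (-7) = 17.
Height = max y − min y = 5 − (-6) = 11.
Perimeter = 2(17 + 11) = 56.

56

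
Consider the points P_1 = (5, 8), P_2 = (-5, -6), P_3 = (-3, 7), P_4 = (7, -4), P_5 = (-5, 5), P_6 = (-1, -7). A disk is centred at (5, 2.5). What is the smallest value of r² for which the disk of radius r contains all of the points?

172.25

The required radius is the distance from (5, 2.5) to the farthest point.
Squared distances: 30.25, 172.25, 84.25, 46.25, 106.25, 126.25.
Maximum is 172.25, attained at P_2.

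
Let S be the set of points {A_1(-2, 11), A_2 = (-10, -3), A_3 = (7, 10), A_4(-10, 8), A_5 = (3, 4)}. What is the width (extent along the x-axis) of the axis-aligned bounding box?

17

max x = 7, min x = -10, so width = 17.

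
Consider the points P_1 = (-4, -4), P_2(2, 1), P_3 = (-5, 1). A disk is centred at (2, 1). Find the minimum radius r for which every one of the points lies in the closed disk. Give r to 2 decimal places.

7.81

The required radius is the distance from (2, 1) to the farthest point.
Squared distances: 61, 0, 49.
Maximum is 61, attained at P_1.
r = √61 ≈ 7.81.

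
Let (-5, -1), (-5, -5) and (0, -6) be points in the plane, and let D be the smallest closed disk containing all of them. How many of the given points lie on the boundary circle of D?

Call the three points A, B, C in the order given.
Side lengths²: AB² = 16, AC² = 50, BC² = 26.
Since AC² = 50 ≥ 26 + 16 = 42, the angle opposite AC is not acute, so the smallest enclosing circle has AC as diameter.
Centre = midpoint of AC = (-2.5, -3.5), r² = 50/4 = 12.5.
The points at distance exactly r from the centre are (-5, -1), (0, -6) — 2 points.

2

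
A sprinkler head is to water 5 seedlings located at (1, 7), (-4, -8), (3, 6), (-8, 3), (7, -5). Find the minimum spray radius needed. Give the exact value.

A smallest enclosing disk is always determined by at most three of the input points on its boundary.
The farthest pair is (-8, 3)–(7, -5) with squared distance 289. The circle on this segment as diameter has centre (-0.5, -1) and r² = 289/4 = 72.25.
Check (1, 7): distance² to centre = 66.25 ≤ 72.25, so it lies inside.
All remaining points lie in this disk, and no smaller disk contains both endpoints, so this is the minimum enclosing circle.
r = √(72.25) = 8.5.

8.5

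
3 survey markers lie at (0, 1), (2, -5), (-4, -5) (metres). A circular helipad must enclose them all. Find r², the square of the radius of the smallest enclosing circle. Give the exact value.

Call the three points A, B, C in the order given.
Side lengths²: AB² = 40, AC² = 52, BC² = 36.
Since AC² = 52 < 40 + 36 = 76, the triangle is acute, so the smallest enclosing circle is the circumcircle.
Circumcentre = (-1, -8/3), r² = 130/9.

130/9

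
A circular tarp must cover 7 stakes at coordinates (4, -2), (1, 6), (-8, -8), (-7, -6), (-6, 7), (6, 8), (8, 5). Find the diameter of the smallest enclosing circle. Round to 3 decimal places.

21.260

By Welzl's lemma the MEC is supported by two points (diametrically opposite) or three points (on a circumcircle).
The farthest pair is (-8, -8)–(6, 8) with squared distance 452. The circle on this segment as diameter has centre (-1, 0) and r² = 452/4 = 113.
Check (4, -2): distance² to centre = 29 ≤ 113, so it lies inside.
All remaining points lie in this disk, and no smaller disk contains both endpoints, so this is the minimum enclosing circle.
Diameter = 2r = 2√113 ≈ 21.260.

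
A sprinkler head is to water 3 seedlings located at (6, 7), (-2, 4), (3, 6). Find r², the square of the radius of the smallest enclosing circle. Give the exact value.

18.25

Call the three points A, B, C in the order given.
Side lengths²: AB² = 73, AC² = 10, BC² = 29.
Since AB² = 73 ≥ 29 + 10 = 39, the angle opposite AB is not acute, so the smallest enclosing circle has AB as diameter.
Centre = midpoint of AB = (2, 5.5), r² = 73/4 = 18.25.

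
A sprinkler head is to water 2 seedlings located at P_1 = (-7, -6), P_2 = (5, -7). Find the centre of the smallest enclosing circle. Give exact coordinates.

The smallest circle enclosing two points has them as diameter endpoints.
Centre = midpoint = (-1, -6.5); r² = |P_1P_2|²/4 = 145/4 = 36.25.
Centre = (-1, -6.5).

(-1, -6.5)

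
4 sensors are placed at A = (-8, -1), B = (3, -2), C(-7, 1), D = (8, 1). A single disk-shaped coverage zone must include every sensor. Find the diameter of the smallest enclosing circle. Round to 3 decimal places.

16.125

The farthest pair is A–D with squared distance 260. The circle on this segment as diameter has centre (0, 0) and r² = 260/4 = 65.
Check B: distance² to centre = 13 ≤ 65, so it lies inside.
All remaining points lie in this disk, and no smaller disk contains both endpoints, so this is the minimum enclosing circle.
Diameter = 2r = 2√65 ≈ 16.125.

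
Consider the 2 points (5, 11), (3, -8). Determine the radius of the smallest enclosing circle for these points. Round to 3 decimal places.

9.552

The smallest circle enclosing two points has them as diameter endpoints.
Centre = midpoint = (4, 1.5); r² = |(5, 11)−(3, -8)|²/4 = 365/4 = 91.25.
r = √(91.25) ≈ 9.552.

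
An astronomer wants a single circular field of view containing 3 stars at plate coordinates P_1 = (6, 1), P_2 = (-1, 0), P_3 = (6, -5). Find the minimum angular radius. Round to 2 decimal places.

4.34

Side lengths²: P_1P_2² = 50, P_1P_3² = 36, P_2P_3² = 74.
Since P_2P_3² = 74 < 50 + 36 = 86, the triangle is acute, so the smallest enclosing circle is the circumcircle.
Circumcentre = (20/7, -2), r² = 925/49.
r = √(925/49) ≈ 4.34.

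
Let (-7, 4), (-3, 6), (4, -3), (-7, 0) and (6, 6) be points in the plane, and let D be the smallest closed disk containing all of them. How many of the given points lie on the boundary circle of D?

3

The minimum enclosing circle is determined by three boundary points: (4, -3), (-7, 0), (6, 6).
Their circumcentre is (-5/14, 113/42) with r² = 45305/882.
The farthest remaining point (-7, 4) is at distance² 40433/882 ≤ 45305/882.
The points at distance exactly r from the centre are (4, -3), (-7, 0), (6, 6) — 3 points.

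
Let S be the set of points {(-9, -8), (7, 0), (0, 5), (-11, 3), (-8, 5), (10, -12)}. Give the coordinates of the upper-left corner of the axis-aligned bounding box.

(-11, 5)

x-range [-11, 10], y-range [-12, 5].
The upper-left corner is (-11, 5).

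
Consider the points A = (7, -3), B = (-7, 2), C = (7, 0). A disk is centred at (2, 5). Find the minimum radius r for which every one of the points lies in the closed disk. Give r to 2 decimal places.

9.49

The required radius is the distance from (2, 5) to the farthest point.
Squared distances: 89, 90, 50.
Maximum is 90, attained at B.
r = √90 ≈ 9.49.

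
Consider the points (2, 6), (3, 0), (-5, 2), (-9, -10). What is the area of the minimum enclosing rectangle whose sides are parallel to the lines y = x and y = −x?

135

In coordinates u = x + y, v = x − y the rectangle is axis-aligned; the map (x,y)→(u,v) scales areas by 2.
u-values: 8, 3, -3, -19; range = 8 − (-19) = 27.
v-values: -4, 3, -7, 1; range = 3 − (-7) = 10.
Area = (27 × 10) / 2 = 135.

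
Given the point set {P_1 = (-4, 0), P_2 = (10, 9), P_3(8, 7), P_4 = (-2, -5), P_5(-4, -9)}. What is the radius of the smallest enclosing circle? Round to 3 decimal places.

The farthest pair is P_2–P_5 with squared distance 520. The circle on this segment as diameter has centre (3, 0) and r² = 520/4 = 130.
Check P_1: distance² to centre = 49 ≤ 130, so it lies inside.
All remaining points lie in this disk, and no smaller disk contains both endpoints, so this is the minimum enclosing circle.
r = √130 ≈ 11.402.

11.402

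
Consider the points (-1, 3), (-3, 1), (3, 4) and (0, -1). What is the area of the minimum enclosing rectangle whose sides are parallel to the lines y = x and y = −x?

In coordinates u = x + y, v = x − y the rectangle is axis-aligned; the map (x,y)→(u,v) scales areas by 2.
u-values: 2, -2, 7, -1; range = 7 − (-2) = 9.
v-values: -4, -4, -1, 1; range = 1 − (-4) = 5.
Area = (9 × 5) / 2 = 22.5.

22.5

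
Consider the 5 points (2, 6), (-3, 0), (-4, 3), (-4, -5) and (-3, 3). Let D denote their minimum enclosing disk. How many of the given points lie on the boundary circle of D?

2

By Welzl's lemma the MEC is supported by two points (diametrically opposite) or three points (on a circumcircle).
The farthest pair is (2, 6)–(-4, -5) with squared distance 157. The circle on this segment as diameter has centre (-1, 0.5) and r² = 157/4 = 39.25.
Check (-3, 0): distance² to centre = 4.25 ≤ 39.25, so it lies inside.
All remaining points lie in this disk, and no smaller disk contains both endpoints, so this is the minimum enclosing circle.
The points at distance exactly r from the centre are (2, 6), (-4, -5) — 2 points.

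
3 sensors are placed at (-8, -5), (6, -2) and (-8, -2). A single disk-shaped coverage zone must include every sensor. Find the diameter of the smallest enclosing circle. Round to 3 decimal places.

Call the three points A, B, C in the order given.
Side lengths²: AB² = 205, AC² = 9, BC² = 196.
Since AB² = 205 ≥ 196 + 9 = 205, the angle opposite AB is not acute, so the smallest enclosing circle has AB as diameter.
Centre = midpoint of AB = (-1, -3.5), r² = 205/4 = 51.25.
Diameter = 2r = 2√(51.25) ≈ 14.318.

14.318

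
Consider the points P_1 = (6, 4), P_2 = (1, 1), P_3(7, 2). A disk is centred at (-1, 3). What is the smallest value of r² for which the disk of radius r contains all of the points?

65

The required radius is the distance from (-1, 3) to the farthest point.
Squared distances: 50, 8, 65.
Maximum is 65, attained at P_3.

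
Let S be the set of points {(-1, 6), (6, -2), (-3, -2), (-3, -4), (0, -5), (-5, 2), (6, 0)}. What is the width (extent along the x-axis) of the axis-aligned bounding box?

11

max x = 6, min x = -5, so width = 11.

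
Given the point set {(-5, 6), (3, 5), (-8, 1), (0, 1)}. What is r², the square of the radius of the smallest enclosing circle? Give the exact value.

34.25

A smallest enclosing disk is always determined by at most three of the input points on its boundary.
The farthest pair is (3, 5)–(-8, 1) with squared distance 137. The circle on this segment as diameter has centre (-2.5, 3) and r² = 137/4 = 34.25.
Check (-5, 6): distance² to centre = 15.25 ≤ 34.25, so it lies inside.
All remaining points lie in this disk, and no smaller disk contains both endpoints, so this is the minimum enclosing circle.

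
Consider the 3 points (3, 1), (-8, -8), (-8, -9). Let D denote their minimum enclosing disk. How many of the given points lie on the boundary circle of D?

Call the three points A, B, C in the order given.
Side lengths²: AB² = 202, AC² = 221, BC² = 1.
Since AC² = 221 ≥ 202 + 1 = 203, the angle opposite AC is not acute, so the smallest enclosing circle has AC as diameter.
Centre = midpoint of AC = (-2.5, -4), r² = 221/4 = 55.25.
The points at distance exactly r from the centre are (3, 1), (-8, -9) — 2 points.

2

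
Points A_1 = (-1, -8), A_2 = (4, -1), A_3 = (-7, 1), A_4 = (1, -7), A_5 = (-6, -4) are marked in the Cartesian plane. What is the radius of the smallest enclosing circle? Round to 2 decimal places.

The minimum enclosing circle is determined by three boundary points: A_1, A_2, A_3.
Their circumcentre is (-109/58, -121/58) with r² = 60125/1682.
The farthest remaining point A_4 is at distance² 54557/1682 ≤ 60125/1682.
r = √(60125/1682) ≈ 5.98.

5.98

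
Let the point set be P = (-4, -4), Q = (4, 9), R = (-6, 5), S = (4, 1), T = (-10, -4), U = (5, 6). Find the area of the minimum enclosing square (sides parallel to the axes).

The bounding box has width 15 and height 13.
An axis-aligned square enclosing the set must have side ≥ max(width, height).
So the minimum side is max(15, 13) = 15.
Area = 15² = 225.

225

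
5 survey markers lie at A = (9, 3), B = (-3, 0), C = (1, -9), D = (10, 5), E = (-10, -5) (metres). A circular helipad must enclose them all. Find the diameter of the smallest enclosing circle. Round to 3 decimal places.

22.361

By Welzl's lemma the MEC is supported by two points (diametrically opposite) or three points (on a circumcircle).
The farthest pair is D–E with squared distance 500. The circle on this segment as diameter has centre (0, 0) and r² = 500/4 = 125.
Check A: distance² to centre = 90 ≤ 125, so it lies inside.
All remaining points lie in this disk, and no smaller disk contains both endpoints, so this is the minimum enclosing circle.
Diameter = 2r = 2√125 ≈ 22.361.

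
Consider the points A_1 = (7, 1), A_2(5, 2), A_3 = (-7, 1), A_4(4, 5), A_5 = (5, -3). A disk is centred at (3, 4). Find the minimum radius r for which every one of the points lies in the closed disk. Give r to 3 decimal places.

10.440

The required radius is the distance from (3, 4) to the farthest point.
Squared distances: 25, 8, 109, 2, 53.
Maximum is 109, attained at A_3.
r = √109 ≈ 10.440.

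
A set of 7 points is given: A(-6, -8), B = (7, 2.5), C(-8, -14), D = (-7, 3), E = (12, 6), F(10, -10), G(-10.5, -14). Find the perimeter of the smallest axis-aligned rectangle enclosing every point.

Width = max x − min x = 12 − (-10.5) = 22.5.
Height = max y − min y = 6 − (-14) = 20.
Perimeter = 2(22.5 + 20) = 85.

85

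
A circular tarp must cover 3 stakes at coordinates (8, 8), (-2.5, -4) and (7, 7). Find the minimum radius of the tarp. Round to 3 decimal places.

Call the three points A, B, C in the order given.
Side lengths²: AB² = 254.25, AC² = 2, BC² = 211.25.
Since AB² = 254.25 ≥ 211.25 + 2 = 213.25, the angle opposite AB is not acute, so the smallest enclosing circle has AB as diameter.
Centre = midpoint of AB = (2.75, 2), r² = 254.25/4 = 63.5625.
r = √(63.5625) ≈ 7.973.

7.973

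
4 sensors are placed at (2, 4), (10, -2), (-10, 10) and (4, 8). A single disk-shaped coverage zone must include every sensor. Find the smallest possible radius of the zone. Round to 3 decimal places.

11.662

By Welzl's lemma the MEC is supported by two points (diametrically opposite) or three points (on a circumcircle).
The farthest pair is (10, -2)–(-10, 10) with squared distance 544. The circle on this segment as diameter has centre (0, 4) and r² = 544/4 = 136.
Check (2, 4): distance² to centre = 4 ≤ 136, so it lies inside.
All remaining points lie in this disk, and no smaller disk contains both endpoints, so this is the minimum enclosing circle.
r = √136 ≈ 11.662.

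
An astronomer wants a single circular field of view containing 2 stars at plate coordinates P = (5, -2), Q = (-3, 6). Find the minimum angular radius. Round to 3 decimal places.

The smallest circle enclosing two points has them as diameter endpoints.
Centre = midpoint = (1, 2); r² = |PQ|²/4 = 128/4 = 32.
r = √32 ≈ 5.657.

5.657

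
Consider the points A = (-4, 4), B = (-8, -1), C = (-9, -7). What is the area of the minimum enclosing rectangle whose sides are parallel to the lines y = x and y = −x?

48

In coordinates u = x + y, v = x − y the rectangle is axis-aligned; the map (x,y)→(u,v) scales areas by 2.
u-values: 0, -9, -16; range = 0 − (-16) = 16.
v-values: -8, -7, -2; range = -2 − (-8) = 6.
Area = (16 × 6) / 2 = 48.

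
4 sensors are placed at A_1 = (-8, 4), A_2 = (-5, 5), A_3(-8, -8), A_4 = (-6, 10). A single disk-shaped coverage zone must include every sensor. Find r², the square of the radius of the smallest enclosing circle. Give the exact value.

The farthest pair is A_3–A_4 with squared distance 328. The circle on this segment as diameter has centre (-7, 1) and r² = 328/4 = 82.
Check A_1: distance² to centre = 10 ≤ 82, so it lies inside.
All remaining points lie in this disk, and no smaller disk contains both endpoints, so this is the minimum enclosing circle.

82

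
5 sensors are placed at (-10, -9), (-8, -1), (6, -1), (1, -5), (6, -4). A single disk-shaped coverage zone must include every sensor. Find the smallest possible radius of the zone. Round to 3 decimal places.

8.944

A smallest enclosing disk is always determined by at most three of the input points on its boundary.
The farthest pair is (-10, -9)–(6, -1) with squared distance 320. The circle on this segment as diameter has centre (-2, -5) and r² = 320/4 = 80.
Check (-8, -1): distance² to centre = 52 ≤ 80, so it lies inside.
All remaining points lie in this disk, and no smaller disk contains both endpoints, so this is the minimum enclosing circle.
r = √80 ≈ 8.944.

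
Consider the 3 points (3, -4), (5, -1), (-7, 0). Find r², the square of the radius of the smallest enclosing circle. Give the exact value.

36.25

Call the three points A, B, C in the order given.
Side lengths²: AB² = 13, AC² = 116, BC² = 145.
Since BC² = 145 ≥ 116 + 13 = 129, the angle opposite BC is not acute, so the smallest enclosing circle has BC as diameter.
Centre = midpoint of BC = (-1, -0.5), r² = 145/4 = 36.25.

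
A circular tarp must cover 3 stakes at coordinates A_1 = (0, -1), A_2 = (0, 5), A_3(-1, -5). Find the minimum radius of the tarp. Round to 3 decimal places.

5.025

Side lengths²: A_1A_2² = 36, A_1A_3² = 17, A_2A_3² = 101.
Since A_2A_3² = 101 ≥ 36 + 17 = 53, the angle opposite A_2A_3 is not acute, so the smallest enclosing circle has A_2A_3 as diameter.
Centre = midpoint of A_2A_3 = (-0.5, 0), r² = 101/4 = 25.25.
r = √(25.25) ≈ 5.025.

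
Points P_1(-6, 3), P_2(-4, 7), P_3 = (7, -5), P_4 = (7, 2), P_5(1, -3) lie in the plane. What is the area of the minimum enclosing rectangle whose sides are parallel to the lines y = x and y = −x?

In coordinates u = x + y, v = x − y the rectangle is axis-aligned; the map (x,y)→(u,v) scales areas by 2.
u-values: -3, 3, 2, 9, -2; range = 9 − (-3) = 12.
v-values: -9, -11, 12, 5, 4; range = 12 − (-11) = 23.
Area = (12 × 23) / 2 = 138.

138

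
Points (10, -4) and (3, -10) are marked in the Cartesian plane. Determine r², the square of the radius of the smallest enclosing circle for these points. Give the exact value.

21.25

The smallest circle enclosing two points has them as diameter endpoints.
Centre = midpoint = (6.5, -7); r² = |(10, -4)−(3, -10)|²/4 = 85/4 = 21.25.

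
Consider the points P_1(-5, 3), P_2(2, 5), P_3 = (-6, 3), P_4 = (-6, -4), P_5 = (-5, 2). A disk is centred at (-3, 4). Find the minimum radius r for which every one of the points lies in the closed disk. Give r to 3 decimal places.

The required radius is the distance from (-3, 4) to the farthest point.
Squared distances: 5, 26, 10, 73, 8.
Maximum is 73, attained at P_4.
r = √73 ≈ 8.544.

8.544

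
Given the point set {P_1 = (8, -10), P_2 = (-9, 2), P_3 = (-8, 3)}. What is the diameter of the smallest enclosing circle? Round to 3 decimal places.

Side lengths²: P_1P_2² = 433, P_1P_3² = 425, P_2P_3² = 2.
Since P_1P_2² = 433 ≥ 425 + 2 = 427, the angle opposite P_1P_2 is not acute, so the smallest enclosing circle has P_1P_2 as diameter.
Centre = midpoint of P_1P_2 = (-0.5, -4), r² = 433/4 = 108.25.
Diameter = 2r = 2√(108.25) ≈ 20.809.

20.809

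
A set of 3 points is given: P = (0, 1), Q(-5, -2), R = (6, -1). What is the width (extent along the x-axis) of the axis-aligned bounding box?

max x = 6, min x = -5, so width = 11.

11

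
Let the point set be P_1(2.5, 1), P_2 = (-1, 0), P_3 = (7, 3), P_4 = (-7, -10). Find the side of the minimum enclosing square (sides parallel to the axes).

14

The bounding box has width 14 and height 13.
An axis-aligned square enclosing the set must have side ≥ max(width, height).
So the minimum side is max(14, 13) = 14.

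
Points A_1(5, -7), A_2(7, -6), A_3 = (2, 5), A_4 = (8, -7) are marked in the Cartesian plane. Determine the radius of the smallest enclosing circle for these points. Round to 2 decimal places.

6.71

By Welzl's lemma the MEC is supported by two points (diametrically opposite) or three points (on a circumcircle).
The farthest pair is A_3–A_4 with squared distance 180. The circle on this segment as diameter has centre (5, -1) and r² = 180/4 = 45.
Check A_1: distance² to centre = 36 ≤ 45, so it lies inside.
All remaining points lie in this disk, and no smaller disk contains both endpoints, so this is the minimum enclosing circle.
r = √45 ≈ 6.71.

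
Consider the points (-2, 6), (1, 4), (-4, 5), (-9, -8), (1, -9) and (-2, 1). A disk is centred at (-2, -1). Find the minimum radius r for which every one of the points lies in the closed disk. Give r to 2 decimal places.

The required radius is the distance from (-2, -1) to the farthest point.
Squared distances: 49, 34, 40, 98, 73, 4.
Maximum is 98, attained at (-9, -8).
r = √98 ≈ 9.90.

9.90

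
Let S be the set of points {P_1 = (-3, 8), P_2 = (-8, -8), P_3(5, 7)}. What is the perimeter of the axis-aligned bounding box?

58

Width = max x − min x = 5 − (-8) = 13.
Height = max y − min y = 8 − (-8) = 16.
Perimeter = 2(13 + 16) = 58.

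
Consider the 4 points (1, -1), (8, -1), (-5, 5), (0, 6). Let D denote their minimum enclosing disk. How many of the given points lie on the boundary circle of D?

By Welzl's lemma the MEC is supported by two points (diametrically opposite) or three points (on a circumcircle).
The farthest pair is (8, -1)–(-5, 5) with squared distance 205. The circle on this segment as diameter has centre (1.5, 2) and r² = 205/4 = 51.25.
Check (1, -1): distance² to centre = 9.25 ≤ 51.25, so it lies inside.
All remaining points lie in this disk, and no smaller disk contains both endpoints, so this is the minimum enclosing circle.
The points at distance exactly r from the centre are (8, -1), (-5, 5) — 2 points.

2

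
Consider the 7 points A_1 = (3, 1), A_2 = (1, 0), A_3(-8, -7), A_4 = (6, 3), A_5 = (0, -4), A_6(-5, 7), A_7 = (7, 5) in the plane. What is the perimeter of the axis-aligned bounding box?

Width = max x − min x = 7 − (-8) = 15.
Height = max y − min y = 7 − (-7) = 14.
Perimeter = 2(15 + 14) = 58.

58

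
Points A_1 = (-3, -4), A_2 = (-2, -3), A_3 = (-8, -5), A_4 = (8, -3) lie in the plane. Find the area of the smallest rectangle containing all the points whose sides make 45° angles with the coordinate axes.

126

In coordinates u = x + y, v = x − y the rectangle is axis-aligned; the map (x,y)→(u,v) scales areas by 2.
u-values: -7, -5, -13, 5; range = 5 − (-13) = 18.
v-values: 1, 1, -3, 11; range = 11 − (-3) = 14.
Area = (18 × 14) / 2 = 126.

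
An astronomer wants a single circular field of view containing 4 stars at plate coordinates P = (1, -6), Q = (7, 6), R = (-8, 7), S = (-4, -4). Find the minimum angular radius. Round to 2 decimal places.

A smallest enclosing disk is always determined by at most three of the input points on its boundary.
The minimum enclosing circle is determined by three boundary points: P, Q, R.
Their circumcentre is (-24/31, 74/31) with r² = 70625/961.
The farthest remaining point S is at distance² 49204/961 ≤ 70625/961.
r = √(70625/961) ≈ 8.57.

8.57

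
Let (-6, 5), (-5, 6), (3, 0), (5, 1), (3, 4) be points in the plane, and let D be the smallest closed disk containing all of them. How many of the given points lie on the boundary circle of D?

2

By Welzl's lemma the MEC is supported by two points (diametrically opposite) or three points (on a circumcircle).
The farthest pair is (-6, 5)–(5, 1) with squared distance 137. The circle on this segment as diameter has centre (-0.5, 3) and r² = 137/4 = 34.25.
Check (-5, 6): distance² to centre = 29.25 ≤ 34.25, so it lies inside.
All remaining points lie in this disk, and no smaller disk contains both endpoints, so this is the minimum enclosing circle.
The points at distance exactly r from the centre are (-6, 5), (5, 1) — 2 points.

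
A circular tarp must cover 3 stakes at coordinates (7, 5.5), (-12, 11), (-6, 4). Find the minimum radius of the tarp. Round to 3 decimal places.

9.890

Call the three points A, B, C in the order given.
Side lengths²: AB² = 391.25, AC² = 171.25, BC² = 85.
Since AB² = 391.25 ≥ 171.25 + 85 = 256.25, the angle opposite AB is not acute, so the smallest enclosing circle has AB as diameter.
Centre = midpoint of AB = (-2.5, 8.25), r² = 391.25/4 = 97.8125.
r = √(97.8125) ≈ 9.890.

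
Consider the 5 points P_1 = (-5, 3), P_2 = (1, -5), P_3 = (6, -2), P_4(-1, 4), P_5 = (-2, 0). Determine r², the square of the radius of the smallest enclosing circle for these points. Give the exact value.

36.5

By Welzl's lemma the MEC is supported by two points (diametrically opposite) or three points (on a circumcircle).
The farthest pair is P_1–P_3 with squared distance 146. The circle on this segment as diameter has centre (0.5, 0.5) and r² = 146/4 = 36.5.
Check P_2: distance² to centre = 30.5 ≤ 36.5, so it lies inside.
All remaining points lie in this disk, and no smaller disk contains both endpoints, so this is the minimum enclosing circle.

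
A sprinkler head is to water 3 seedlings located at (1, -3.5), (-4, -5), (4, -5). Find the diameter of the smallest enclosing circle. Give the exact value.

Call the three points A, B, C in the order given.
Side lengths²: AB² = 27.25, AC² = 11.25, BC² = 64.
Since BC² = 64 ≥ 27.25 + 11.25 = 38.5, the angle opposite BC is not acute, so the smallest enclosing circle has BC as diameter.
Centre = midpoint of BC = (0, -5), r² = 64/4 = 16.
Diameter = 2r = 2√16 = 8.

8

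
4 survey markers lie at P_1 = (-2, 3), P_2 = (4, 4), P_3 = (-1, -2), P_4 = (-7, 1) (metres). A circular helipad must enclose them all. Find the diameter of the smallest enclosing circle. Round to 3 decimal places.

A smallest enclosing disk is always determined by at most three of the input points on its boundary.
The farthest pair is P_2–P_4 with squared distance 130. The circle on this segment as diameter has centre (-1.5, 2.5) and r² = 130/4 = 32.5.
Check P_1: distance² to centre = 0.5 ≤ 32.5, so it lies inside.
All remaining points lie in this disk, and no smaller disk contains both endpoints, so this is the minimum enclosing circle.
Diameter = 2r = 2√(32.5) ≈ 11.402.

11.402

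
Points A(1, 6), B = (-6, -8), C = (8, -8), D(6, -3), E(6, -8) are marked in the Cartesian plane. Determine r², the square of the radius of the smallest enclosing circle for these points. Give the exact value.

The minimum enclosing circle of a finite set is fixed by two of the points (as a diameter) or three (as a circumcircle).
The minimum enclosing circle is determined by three boundary points: A, B, C.
Their circumcentre is (1, -2.75) with r² = 76.5625.
The farthest remaining point E is at distance² 52.5625 ≤ 76.5625.

76.5625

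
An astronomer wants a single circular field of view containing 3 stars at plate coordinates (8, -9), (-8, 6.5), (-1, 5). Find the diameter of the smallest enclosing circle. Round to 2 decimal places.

22.28

Call the three points A, B, C in the order given.
Side lengths²: AB² = 496.25, AC² = 277, BC² = 51.25.
Since AB² = 496.25 ≥ 277 + 51.25 = 328.25, the angle opposite AB is not acute, so the smallest enclosing circle has AB as diameter.
Centre = midpoint of AB = (0, -1.25), r² = 496.25/4 = 124.0625.
Diameter = 2r = 2√(124.0625) ≈ 22.28.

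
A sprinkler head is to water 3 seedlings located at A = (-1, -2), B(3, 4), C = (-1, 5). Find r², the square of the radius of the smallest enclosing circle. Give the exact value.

13.8125

Side lengths²: AB² = 52, AC² = 49, BC² = 17.
Since AB² = 52 < 49 + 17 = 66, the triangle is acute, so the smallest enclosing circle is the circumcircle.
Circumcentre = (0.25, 1.5), r² = 13.8125.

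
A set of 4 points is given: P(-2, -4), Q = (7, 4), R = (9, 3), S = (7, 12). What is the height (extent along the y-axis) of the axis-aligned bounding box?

16

max y = 12, min y = -4, so height = 16.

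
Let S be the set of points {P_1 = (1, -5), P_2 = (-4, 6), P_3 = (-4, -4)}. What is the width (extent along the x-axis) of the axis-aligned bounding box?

5

max x = 1, min x = -4, so width = 5.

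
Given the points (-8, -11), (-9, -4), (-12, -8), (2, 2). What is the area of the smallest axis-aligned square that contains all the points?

The bounding box has width 14 and height 13.
An axis-aligned square enclosing the set must have side ≥ max(width, height).
So the minimum side is max(14, 13) = 14.
Area = 14² = 196.

196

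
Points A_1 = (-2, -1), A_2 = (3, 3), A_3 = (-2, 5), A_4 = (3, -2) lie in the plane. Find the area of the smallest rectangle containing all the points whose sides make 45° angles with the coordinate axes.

54

In coordinates u = x + y, v = x − y the rectangle is axis-aligned; the map (x,y)→(u,v) scales areas by 2.
u-values: -3, 6, 3, 1; range = 6 − (-3) = 9.
v-values: -1, 0, -7, 5; range = 5 − (-7) = 12.
Area = (9 × 12) / 2 = 54.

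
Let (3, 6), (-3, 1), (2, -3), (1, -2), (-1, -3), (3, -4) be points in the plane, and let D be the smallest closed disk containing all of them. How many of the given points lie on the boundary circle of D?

3

A smallest enclosing disk is always determined by at most three of the input points on its boundary.
The minimum enclosing circle is determined by three boundary points: (3, 6), (-3, 1), (3, -4).
Their circumcentre is (25/12, 1) with r² = 3721/144.
The farthest remaining point (-1, -3) is at distance² 3673/144 ≤ 3721/144.
The points at distance exactly r from the centre are (3, 6), (-3, 1), (3, -4) — 3 points.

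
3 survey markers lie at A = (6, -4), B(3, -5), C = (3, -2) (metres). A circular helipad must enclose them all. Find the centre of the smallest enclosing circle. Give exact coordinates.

Side lengths²: AB² = 10, AC² = 13, BC² = 9.
Since AC² = 13 < 10 + 9 = 19, the triangle is acute, so the smallest enclosing circle is the circumcircle.
Circumcentre = (25/6, -3.5), r² = 65/18.
Centre = (25/6, -3.5).

(25/6, -3.5)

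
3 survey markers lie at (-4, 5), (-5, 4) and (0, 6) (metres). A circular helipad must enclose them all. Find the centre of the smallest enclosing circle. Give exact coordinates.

(-2.5, 5)

Call the three points A, B, C in the order given.
Side lengths²: AB² = 2, AC² = 17, BC² = 29.
Since BC² = 29 ≥ 17 + 2 = 19, the angle opposite BC is not acute, so the smallest enclosing circle has BC as diameter.
Centre = midpoint of BC = (-2.5, 5), r² = 29/4 = 7.25.
Centre = (-2.5, 5).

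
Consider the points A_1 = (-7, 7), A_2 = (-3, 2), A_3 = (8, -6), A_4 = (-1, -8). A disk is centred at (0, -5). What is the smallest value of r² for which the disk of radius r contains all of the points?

193

The required radius is the distance from (0, -5) to the farthest point.
Squared distances: 193, 58, 65, 10.
Maximum is 193, attained at A_1.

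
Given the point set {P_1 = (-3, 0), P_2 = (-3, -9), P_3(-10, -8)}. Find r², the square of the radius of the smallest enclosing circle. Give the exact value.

Side lengths²: P_1P_2² = 81, P_1P_3² = 113, P_2P_3² = 50.
Since P_1P_3² = 113 < 81 + 50 = 131, the triangle is acute, so the smallest enclosing circle is the circumcircle.
Circumcentre = (-83/14, -4.5), r² = 2825/98.

2825/98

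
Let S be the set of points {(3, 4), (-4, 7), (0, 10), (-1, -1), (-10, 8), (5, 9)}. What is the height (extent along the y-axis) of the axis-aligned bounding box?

11

max y = 10, min y = -1, so height = 11.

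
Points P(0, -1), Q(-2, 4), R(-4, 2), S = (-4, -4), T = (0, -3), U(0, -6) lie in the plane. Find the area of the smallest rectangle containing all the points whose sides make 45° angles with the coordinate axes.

In coordinates u = x + y, v = x − y the rectangle is axis-aligned; the map (x,y)→(u,v) scales areas by 2.
u-values: -1, 2, -2, -8, -3, -6; range = 2 − (-8) = 10.
v-values: 1, -6, -6, 0, 3, 6; range = 6 − (-6) = 12.
Area = (10 × 12) / 2 = 60.

60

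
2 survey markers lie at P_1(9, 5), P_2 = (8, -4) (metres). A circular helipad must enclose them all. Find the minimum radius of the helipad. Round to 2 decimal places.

4.53

The smallest circle enclosing two points has them as diameter endpoints.
Centre = midpoint = (8.5, 0.5); r² = |P_1P_2|²/4 = 82/4 = 20.5.
r = √(20.5) ≈ 4.53.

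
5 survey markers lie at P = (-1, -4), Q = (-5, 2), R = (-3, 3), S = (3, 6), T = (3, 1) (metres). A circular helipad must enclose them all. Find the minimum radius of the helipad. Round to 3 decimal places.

5.427

A smallest enclosing disk is always determined by at most three of the input points on its boundary.
The minimum enclosing circle is determined by three boundary points: P, Q, S.
Their circumcentre is (0.375, 1.25) with r² = 29.453125.
The farthest remaining point R is at distance² 14.453125 ≤ 29.453125.
r = √(29.453125) ≈ 5.427.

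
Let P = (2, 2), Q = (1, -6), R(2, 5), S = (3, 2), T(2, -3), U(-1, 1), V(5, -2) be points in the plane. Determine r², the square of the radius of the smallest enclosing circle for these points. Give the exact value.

The minimum enclosing circle of a finite set is fixed by two of the points (as a diameter) or three (as a circumcircle).
The farthest pair is Q–R with squared distance 122. The circle on this segment as diameter has centre (1.5, -0.5) and r² = 122/4 = 30.5.
Check P: distance² to centre = 6.5 ≤ 30.5, so it lies inside.
All remaining points lie in this disk, and no smaller disk contains both endpoints, so this is the minimum enclosing circle.

30.5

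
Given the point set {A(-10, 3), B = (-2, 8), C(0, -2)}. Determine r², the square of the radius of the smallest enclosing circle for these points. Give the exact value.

5785/162

Side lengths²: AB² = 89, AC² = 125, BC² = 104.
Since AC² = 125 < 104 + 89 = 193, the triangle is acute, so the smallest enclosing circle is the circumcircle.
Circumcentre = (-73/18, 43/18), r² = 5785/162.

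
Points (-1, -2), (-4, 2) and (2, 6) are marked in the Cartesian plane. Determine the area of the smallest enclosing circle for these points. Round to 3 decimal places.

57.511

Call the three points A, B, C in the order given.
Side lengths²: AB² = 25, AC² = 73, BC² = 52.
Since AC² = 73 < 52 + 25 = 77, the triangle is acute, so the smallest enclosing circle is the circumcircle.
Circumcentre = (5/18, 25/12), r² = 23725/1296.
Area = π·r² = π·23725/1296 ≈ 57.511.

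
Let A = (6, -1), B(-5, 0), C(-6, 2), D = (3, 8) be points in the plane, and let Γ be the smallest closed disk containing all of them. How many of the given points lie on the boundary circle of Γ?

By Welzl's lemma the MEC is supported by two points (diametrically opposite) or three points (on a circumcircle).
The minimum enclosing circle is determined by three boundary points: A, C, D.
Their circumcentre is (9/22, 47/22) with r² = 9945/242.
The farthest remaining point B is at distance² 8185/242 ≤ 9945/242.
The points at distance exactly r from the centre are A, C, D — 3 points.

3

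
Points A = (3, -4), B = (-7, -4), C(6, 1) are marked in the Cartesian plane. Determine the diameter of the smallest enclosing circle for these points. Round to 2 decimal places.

13.93

Side lengths²: AB² = 100, AC² = 34, BC² = 194.
Since BC² = 194 ≥ 100 + 34 = 134, the angle opposite BC is not acute, so the smallest enclosing circle has BC as diameter.
Centre = midpoint of BC = (-0.5, -1.5), r² = 194/4 = 48.5.
Diameter = 2r = 2√(48.5) ≈ 13.93.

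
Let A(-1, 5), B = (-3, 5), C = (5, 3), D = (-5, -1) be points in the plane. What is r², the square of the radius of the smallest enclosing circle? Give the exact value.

A smallest enclosing disk is always determined by at most three of the input points on its boundary.
The farthest pair is C–D with squared distance 116. The circle on this segment as diameter has centre (0, 1) and r² = 116/4 = 29.
Check A: distance² to centre = 17 ≤ 29, so it lies inside.
All remaining points lie in this disk, and no smaller disk contains both endpoints, so this is the minimum enclosing circle.

29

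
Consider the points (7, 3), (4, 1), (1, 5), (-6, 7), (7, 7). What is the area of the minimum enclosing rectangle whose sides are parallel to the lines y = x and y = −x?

In coordinates u = x + y, v = x − y the rectangle is axis-aligned; the map (x,y)→(u,v) scales areas by 2.
u-values: 10, 5, 6, 1, 14; range = 14 − 1 = 13.
v-values: 4, 3, -4, -13, 0; range = 4 − (-13) = 17.
Area = (13 × 17) / 2 = 110.5.

110.5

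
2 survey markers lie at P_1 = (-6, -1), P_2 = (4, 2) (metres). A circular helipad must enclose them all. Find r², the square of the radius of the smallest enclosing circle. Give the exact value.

27.25

The smallest circle enclosing two points has them as diameter endpoints.
Centre = midpoint = (-1, 0.5); r² = |P_1P_2|²/4 = 109/4 = 27.25.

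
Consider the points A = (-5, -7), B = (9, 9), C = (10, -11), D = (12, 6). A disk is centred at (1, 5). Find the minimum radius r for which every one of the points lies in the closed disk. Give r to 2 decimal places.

18.36

The required radius is the distance from (1, 5) to the farthest point.
Squared distances: 180, 80, 337, 122.
Maximum is 337, attained at C.
r = √337 ≈ 18.36.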